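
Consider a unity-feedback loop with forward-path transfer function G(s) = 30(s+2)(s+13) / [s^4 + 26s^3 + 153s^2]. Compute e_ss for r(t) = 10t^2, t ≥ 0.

51/13

Lowest-order denominator term is 153s^2, so the open loop has 2 poles at the origin → type 2 system.
K_a = lim_{s→0} s^2·G(s) = 30·2·13 / 153 = 260/51.
r(t) = 10t^2 gives R(s) = 20/s^3.
e_ss = 20/K_a = 20/(260/51) = 51/13.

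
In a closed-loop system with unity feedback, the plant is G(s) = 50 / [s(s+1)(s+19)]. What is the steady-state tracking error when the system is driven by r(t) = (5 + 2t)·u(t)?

G(s) has one factor of s in the denominator, so the system is type 1. By superposition:
  • 5: tracked with zero error.
  • 2t: e_ss = 2/K_v with K_v=50/19 → 0.76.
Total e_ss = 0.76.

0.76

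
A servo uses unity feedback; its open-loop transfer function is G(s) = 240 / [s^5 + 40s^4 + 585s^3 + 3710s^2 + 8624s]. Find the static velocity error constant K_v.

Lowest-order denominator term is 8624s, so the open loop has 1 pole at the origin → type 1 system.
K_v = lim_{s→0} s·G(s) = 240 / 8624 = 15/539.

15/539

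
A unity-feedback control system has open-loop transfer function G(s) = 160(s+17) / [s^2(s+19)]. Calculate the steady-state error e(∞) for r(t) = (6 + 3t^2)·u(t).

G(s) has two factors of s in the denominator, so the system is type 2. By superposition:
  • 6: tracked with zero error.
  • 3t^2: e_ss = 6/K_a with K_a=2720/19 → 57/1360.
Total e_ss = 57/1360.

57/1360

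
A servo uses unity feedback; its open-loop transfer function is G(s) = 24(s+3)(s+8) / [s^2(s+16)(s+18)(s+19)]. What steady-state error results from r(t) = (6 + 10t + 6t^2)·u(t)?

The open loop has two poles at the origin → type 2 system. Treating each term separately:
  • 6: tracked with zero error.
  • 10t: tracked with zero error.
  • 6t^2: e_ss = 12/K_a with K_a=2/19 → 114.
Total e_ss = 114.

114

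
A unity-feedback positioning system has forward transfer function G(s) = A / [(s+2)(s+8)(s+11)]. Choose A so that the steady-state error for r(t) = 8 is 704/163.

150

System type = 0 (no poles at s=0).
K_p = lim_{s→0} G(s) = A / (2·8·11) = (1/176)·A.
e_ss = 8/(1 + K_p) = 704/163 ⇒ 1 + (1/176)·A = 163/88 ⇒ A = 150.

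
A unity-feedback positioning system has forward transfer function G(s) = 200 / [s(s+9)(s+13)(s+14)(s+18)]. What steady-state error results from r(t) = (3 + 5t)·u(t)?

The open loop has one pole at the origin → type 1 system. Taking each input component in turn:
  • 3: tracked with zero error.
  • 5t: e_ss = 5/K_v with K_v=50/7371 → 737.1.
Total e_ss = 737.1.

737.1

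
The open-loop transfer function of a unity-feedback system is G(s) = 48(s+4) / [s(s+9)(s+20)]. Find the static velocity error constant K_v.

System type = 1 (one pole at s=0).
K_v = lim_{s→0} s·G(s) = 48·4 / (9·20) = 16/15.

16/15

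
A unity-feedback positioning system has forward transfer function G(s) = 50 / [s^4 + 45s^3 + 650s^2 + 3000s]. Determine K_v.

1/60

Lowest-order denominator term is 3000s, so the open loop has 1 pole at the origin → type 1 system.
K_v = lim_{s→0} s·G(s) = 50 / 3000 = 1/60.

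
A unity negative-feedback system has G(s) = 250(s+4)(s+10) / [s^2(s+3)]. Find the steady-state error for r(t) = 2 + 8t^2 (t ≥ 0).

0.0048

System type = 2 (two poles at s=0). Taking each input component in turn:
  • 2: tracked with zero error.
  • 8t^2: e_ss = 16/K_a with K_a=10000/3 → 0.0048.
Total e_ss = 0.0048.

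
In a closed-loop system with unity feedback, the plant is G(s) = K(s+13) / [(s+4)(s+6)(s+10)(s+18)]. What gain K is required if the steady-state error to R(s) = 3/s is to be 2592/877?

5

System type = 0 (no poles at s=0).
K_p = lim_{s→0} G(s) = K·13 / (4·6·10·18) = (13/4320)·K.
e_ss = 3/(1 + K_p) = 2592/877 ⇒ 1 + (13/4320)·K = 877/864 ⇒ K = 5.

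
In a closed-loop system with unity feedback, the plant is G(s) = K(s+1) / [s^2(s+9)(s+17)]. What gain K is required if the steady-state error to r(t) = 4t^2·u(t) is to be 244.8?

5

The open loop has two poles at the origin → type 2 system.
K_a = lim_{s→0} s^2·G(s) = K·1 / (9·17) = (1/153)·K.
e_ss = 8/K_a = 244.8 ⇒ K_a = 5/153 ⇒ K = (5/153)/(1/153) = 5.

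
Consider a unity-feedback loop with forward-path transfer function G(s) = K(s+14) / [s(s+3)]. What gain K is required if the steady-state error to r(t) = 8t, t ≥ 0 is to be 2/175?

One free integrator in G(s): this is a type 1 system.
K_v = lim_{s→0} s·G(s) = K·14 / (3) = (14/3)·K.
e_ss = 8/K_v = 2/175 ⇒ K_v = 700 ⇒ K = 700/(14/3) = 150.

150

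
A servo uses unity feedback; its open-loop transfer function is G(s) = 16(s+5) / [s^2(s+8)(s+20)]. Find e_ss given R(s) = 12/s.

0

G(s) has two factors of s in the denominator, so the system is type 2.
K_p = ∞ for a type-2 system; e_ss to a step is zero.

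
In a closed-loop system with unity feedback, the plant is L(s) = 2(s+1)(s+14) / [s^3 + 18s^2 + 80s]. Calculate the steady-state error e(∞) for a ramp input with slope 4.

80/7

Factoring s from the denominator leaves a polynomial with constant term 80, so the system is type 1.
K_v = lim_{s→0} s·L(s) = 2·1·14 / 80 = 0.35.
e_ss = 4/K_v = 4/0.35 = 80/7.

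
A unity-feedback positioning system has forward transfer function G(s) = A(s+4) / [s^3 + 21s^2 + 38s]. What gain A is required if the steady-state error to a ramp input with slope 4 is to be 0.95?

40

Lowest-order denominator term is 38s, so the open loop has 1 pole at the origin → type 1 system.
K_v = lim_{s→0} s·G(s) = A·4 / 38 = (2/19)·A.
e_ss = 4/K_v = 0.95 ⇒ K_v = 80/19 ⇒ A = (80/19)/(2/19) = 40.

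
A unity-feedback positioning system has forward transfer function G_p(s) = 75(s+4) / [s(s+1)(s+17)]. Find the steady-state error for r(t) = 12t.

System type = 1 (one pole at s=0).
K_v = lim_{s→0} s·G_p(s) = 75·4 / (1·17) = 300/17.
e_ss = 12/K_v = 12/(300/17) = 0.68.

0.68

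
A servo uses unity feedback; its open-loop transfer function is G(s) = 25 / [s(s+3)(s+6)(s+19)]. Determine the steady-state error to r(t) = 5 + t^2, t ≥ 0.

infinity

G(s) has one factor of s in the denominator, so the system is type 1. By superposition:
  • 5: tracked with zero error.
  • t^2: a type-1 system cannot track it, e_ss → ∞.
The unbounded component dominates.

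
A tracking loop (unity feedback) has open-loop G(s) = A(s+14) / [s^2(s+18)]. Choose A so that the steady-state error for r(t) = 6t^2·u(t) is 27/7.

The open loop has two poles at the origin → type 2 system.
K_a = lim_{s→0} s^2·G(s) = A·14 / (18) = (7/9)·A.
e_ss = 12/K_a = 27/7 ⇒ K_a = 28/9 ⇒ A = (28/9)/(7/9) = 4.

4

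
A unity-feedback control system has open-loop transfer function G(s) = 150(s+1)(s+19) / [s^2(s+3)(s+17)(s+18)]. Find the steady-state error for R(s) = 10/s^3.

Two free integrators in G(s): this is a type 2 system.
K_a = lim_{s→0} s^2·G(s) = 150·1·19 / (3·17·18) = 475/153.
r(t) = 5t^2 gives R(s) = 10/s^3.
e_ss = 10/K_a = 10/(475/153) = 306/95.

306/95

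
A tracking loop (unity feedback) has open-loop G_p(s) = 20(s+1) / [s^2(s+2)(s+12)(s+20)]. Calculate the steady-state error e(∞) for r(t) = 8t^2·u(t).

System type = 2 (two poles at s=0).
K_a = lim_{s→0} s^2·G_p(s) = 20·1 / (2·12·20) = 1/24.
r(t) = 8t^2 gives R(s) = 16/s^3.
e_ss = 16/K_a = 16/(1/24) = 384.

384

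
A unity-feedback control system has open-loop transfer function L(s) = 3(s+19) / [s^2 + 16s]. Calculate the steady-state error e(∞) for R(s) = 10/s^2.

Lowest-order denominator term is 16s, so the open loop has 1 pole at the origin → type 1 system.
K_v = lim_{s→0} s·L(s) = 3·19 / 16 = 3.5625.
e_ss = 10/K_v = 10/3.5625 = 160/57.

160/57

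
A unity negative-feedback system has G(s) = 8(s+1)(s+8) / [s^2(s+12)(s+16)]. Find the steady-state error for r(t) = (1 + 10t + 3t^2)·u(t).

18

The open loop has two poles at the origin → type 2 system. By superposition:
  • 1: tracked with zero error.
  • 10t: tracked with zero error.
  • 3t^2: e_ss = 6/K_a with K_a=1/3 → 18.
Total e_ss = 18.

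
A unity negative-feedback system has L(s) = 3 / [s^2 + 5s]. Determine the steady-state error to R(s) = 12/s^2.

20

Factoring s from the denominator leaves a polynomial with constant term 5, so the system is type 1.
K_v = lim_{s→0} s·L(s) = 3 / 5 = 0.6.
e_ss = 12/K_v = 12/0.6 = 20.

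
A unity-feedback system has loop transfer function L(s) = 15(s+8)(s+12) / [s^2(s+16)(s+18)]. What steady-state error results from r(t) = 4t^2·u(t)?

1.6

The open loop has two poles at the origin → type 2 system.
K_a = lim_{s→0} s^2·L(s) = 15·8·12 / (16·18) = 5.
r(t) = 4t^2 gives R(s) = 8/s^3.
e_ss = 8/K_a = 8/5 = 1.6.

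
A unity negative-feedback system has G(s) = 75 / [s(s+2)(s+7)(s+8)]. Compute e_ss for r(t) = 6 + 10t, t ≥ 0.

One free integrator in G(s): this is a type 1 system. Taking each input component in turn:
  • 6: tracked with zero error.
  • 10t: e_ss = 10/K_v with K_v=75/112 → 224/15.
Total e_ss = 224/15.

224/15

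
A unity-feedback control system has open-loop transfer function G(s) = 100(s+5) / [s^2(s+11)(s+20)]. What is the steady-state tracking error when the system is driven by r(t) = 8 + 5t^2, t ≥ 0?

4.4

Two free integrators in G(s): this is a type 2 system. Treating each term separately:
  • 8: tracked with zero error.
  • 5t^2: e_ss = 10/K_a with K_a=25/11 → 4.4.
Total e_ss = 4.4.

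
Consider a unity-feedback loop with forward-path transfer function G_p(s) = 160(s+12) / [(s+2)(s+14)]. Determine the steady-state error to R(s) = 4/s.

System type = 0 (no poles at s=0).
K_p = lim_{s→0} G_p(s) = 160·12 / (2·14) = 480/7.
e_ss = 4/(1 + K_p) = 4/(487/7) = 28/487.

28/487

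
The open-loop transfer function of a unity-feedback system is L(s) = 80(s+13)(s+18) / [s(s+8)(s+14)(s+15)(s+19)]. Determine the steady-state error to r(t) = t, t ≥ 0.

133/78

One free integrator in L(s): this is a type 1 system.
K_v = lim_{s→0} s·L(s) = 80·13·18 / (8·14·15·19) = 78/133.
e_ss = 1/K_v = 1/(78/133) = 133/78.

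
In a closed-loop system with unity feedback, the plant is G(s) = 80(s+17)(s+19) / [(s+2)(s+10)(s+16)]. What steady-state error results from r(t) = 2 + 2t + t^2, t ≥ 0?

infinity

G(s) has no factors of s in the denominator, so the system is type 0. Treating each term separately:
  • 2: e_ss = 2/(1+K_p) with K_p=80.75 → 8/327.
  • 2t: a type-0 system cannot track it, e_ss → ∞.
  • t^2: a type-0 system cannot track it, e_ss → ∞.
The unbounded component dominates.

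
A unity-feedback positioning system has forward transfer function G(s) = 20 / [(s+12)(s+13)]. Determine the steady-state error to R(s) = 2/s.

G(s) has no factors of s in the denominator, so the system is type 0.
K_p = lim_{s→0} G(s) = 20 / (12·13) = 5/39.
e_ss = 2/(1 + K_p) = 2/(44/39) = 39/22.

39/22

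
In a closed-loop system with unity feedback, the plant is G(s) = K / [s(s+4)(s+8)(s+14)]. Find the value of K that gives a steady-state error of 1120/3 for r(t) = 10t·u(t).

12

The open loop has one pole at the origin → type 1 system.
K_v = lim_{s→0} s·G(s) = K / (4·8·14) = (1/448)·K.
e_ss = 10/K_v = 1120/3 ⇒ K_v = 3/112 ⇒ K = (3/112)/(1/448) = 12.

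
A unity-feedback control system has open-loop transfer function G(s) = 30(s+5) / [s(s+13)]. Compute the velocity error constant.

150/13

One free integrator in G(s): this is a type 1 system.
K_v = lim_{s→0} s·G(s) = 30·5 / (13) = 150/13.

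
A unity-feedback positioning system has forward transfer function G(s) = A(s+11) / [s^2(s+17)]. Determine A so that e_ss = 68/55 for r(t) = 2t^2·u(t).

System type = 2 (two poles at s=0).
K_a = lim_{s→0} s^2·G(s) = A·11 / (17) = (11/17)·A.
e_ss = 4/K_a = 68/55 ⇒ K_a = 55/17 ⇒ A = (55/17)/(11/17) = 5.

5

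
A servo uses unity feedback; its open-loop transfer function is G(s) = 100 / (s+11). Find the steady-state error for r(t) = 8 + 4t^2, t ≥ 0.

infinity

G(s) has no factors of s in the denominator, so the system is type 0. By superposition:
  • 8: e_ss = 8/(1+K_p) with K_p=100/11 → 88/111.
  • 4t^2: a type-0 system cannot track it, e_ss → ∞.
The unbounded component dominates.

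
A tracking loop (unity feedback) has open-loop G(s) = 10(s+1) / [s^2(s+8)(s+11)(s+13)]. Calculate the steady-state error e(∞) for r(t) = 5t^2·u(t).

1144

G(s) has two factors of s in the denominator, so the system is type 2.
K_a = lim_{s→0} s^2·G(s) = 10·1 / (8·11·13) = 5/572.
r(t) = 5t^2 gives R(s) = 10/s^3.
e_ss = 10/K_a = 10/(5/572) = 1144.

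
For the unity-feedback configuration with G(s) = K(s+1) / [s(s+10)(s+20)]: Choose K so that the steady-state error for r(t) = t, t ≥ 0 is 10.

G(s) has one factor of s in the denominator, so the system is type 1.
K_v = lim_{s→0} s·G(s) = K·1 / (10·20) = 0.005·K.
e_ss = 1/K_v = 10 ⇒ K_v = 0.1 ⇒ K = 0.1/0.005 = 20.

20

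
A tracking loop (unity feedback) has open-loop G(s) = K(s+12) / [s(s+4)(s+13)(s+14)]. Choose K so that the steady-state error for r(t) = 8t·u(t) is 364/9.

12

G(s) has one factor of s in the denominator, so the system is type 1.
K_v = lim_{s→0} s·G(s) = K·12 / (4·13·14) = (3/182)·K.
e_ss = 8/K_v = 364/9 ⇒ K_v = 18/91 ⇒ K = (18/91)/(3/182) = 12.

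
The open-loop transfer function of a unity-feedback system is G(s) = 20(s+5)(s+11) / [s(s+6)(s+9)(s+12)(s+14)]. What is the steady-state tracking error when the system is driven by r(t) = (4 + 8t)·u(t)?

18144/275

One free integrator in G(s): this is a type 1 system. Treating each term separately:
  • 4: tracked with zero error.
  • 8t: e_ss = 8/K_v with K_v=275/2268 → 18144/275.
Total e_ss = 18144/275.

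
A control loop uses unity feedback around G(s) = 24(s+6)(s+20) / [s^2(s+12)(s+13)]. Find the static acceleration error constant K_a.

240/13

Two free integrators in G(s): this is a type 2 system.
K_a = lim_{s→0} s^2·G(s) = 24·6·20 / (12·13) = 240/13.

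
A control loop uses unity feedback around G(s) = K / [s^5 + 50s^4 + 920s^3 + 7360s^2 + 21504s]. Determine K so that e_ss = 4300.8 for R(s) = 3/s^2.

Lowest-order denominator term is 21504s, so the open loop has 1 pole at the origin → type 1 system.
K_v = lim_{s→0} s·G(s) = K / 21504 = (1/21504)·K.
e_ss = 3/K_v = 4300.8 ⇒ K_v = 5/7168 ⇒ K = (5/7168)/(1/21504) = 15.

15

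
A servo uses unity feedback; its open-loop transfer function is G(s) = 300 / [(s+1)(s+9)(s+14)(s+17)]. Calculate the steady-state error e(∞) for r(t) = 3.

System type = 0 (no poles at s=0).
K_p = lim_{s→0} G(s) = 300 / (1·9·14·17) = 50/357.
e_ss = 3/(1 + K_p) = 3/(407/357) = 1071/407.

1071/407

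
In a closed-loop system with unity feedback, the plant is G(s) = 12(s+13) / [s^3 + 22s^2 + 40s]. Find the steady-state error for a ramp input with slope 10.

100/39

Factoring s from the denominator leaves a polynomial with constant term 40, so the system is type 1.
K_v = lim_{s→0} s·G(s) = 12·13 / 40 = 3.9.
e_ss = 10/K_v = 10/3.9 = 100/39.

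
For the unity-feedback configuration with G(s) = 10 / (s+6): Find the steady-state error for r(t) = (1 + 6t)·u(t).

infinity

The open loop has no poles at the origin → type 0 system. Treating each term separately:
  • 1: e_ss = 1/(1+K_p) with K_p=5/3 → 0.375.
  • 6t: a type-0 system cannot track it, e_ss → ∞.
The unbounded component dominates.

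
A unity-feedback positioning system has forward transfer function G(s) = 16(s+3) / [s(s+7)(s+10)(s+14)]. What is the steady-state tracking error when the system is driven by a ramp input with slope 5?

1225/12

One free integrator in G(s): this is a type 1 system.
K_v = lim_{s→0} s·G(s) = 16·3 / (7·10·14) = 12/245.
e_ss = 5/K_v = 5/(12/245) = 1225/12.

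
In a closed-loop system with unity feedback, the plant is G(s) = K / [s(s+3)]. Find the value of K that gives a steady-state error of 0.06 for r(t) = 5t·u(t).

250

G(s) has one factor of s in the denominator, so the system is type 1.
K_v = lim_{s→0} s·G(s) = K / (3) = (1/3)·K.
e_ss = 5/K_v = 0.06 ⇒ K_v = 250/3 ⇒ K = (250/3)/(1/3) = 250.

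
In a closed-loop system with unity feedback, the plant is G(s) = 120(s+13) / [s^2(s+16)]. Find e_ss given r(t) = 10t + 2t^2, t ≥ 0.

8/195

The open loop has two poles at the origin → type 2 system. Taking each input component in turn:
  • 10t: tracked with zero error.
  • 2t^2: e_ss = 4/K_a with K_a=97.5 → 8/195.
Total e_ss = 8/195.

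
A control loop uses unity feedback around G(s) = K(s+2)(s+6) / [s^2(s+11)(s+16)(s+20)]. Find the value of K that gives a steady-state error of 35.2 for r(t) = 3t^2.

Two free integrators in G(s): this is a type 2 system.
K_a = lim_{s→0} s^2·G(s) = K·2·6 / (11·16·20) = (3/880)·K.
e_ss = 6/K_a = 35.2 ⇒ K_a = 15/88 ⇒ K = (15/88)/(3/880) = 50.

50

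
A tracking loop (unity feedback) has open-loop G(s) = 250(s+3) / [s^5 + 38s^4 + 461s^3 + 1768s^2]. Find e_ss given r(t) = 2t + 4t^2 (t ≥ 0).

Lowest-order denominator term is 1768s^2, so the open loop has 2 poles at the origin → type 2 system. Treating each term separately:
  • 2t: tracked with zero error.
  • 4t^2: e_ss = 8/K_a with K_a=375/884 → 7072/375.
Total e_ss = 7072/375.

7072/375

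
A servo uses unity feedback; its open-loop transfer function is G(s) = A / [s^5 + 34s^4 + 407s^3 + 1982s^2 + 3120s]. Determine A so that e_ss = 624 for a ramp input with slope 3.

The denominator has no term below 3120s — 1 pole at s=0, type 1.
K_v = lim_{s→0} s·G(s) = A / 3120 = (1/3120)·A.
e_ss = 3/K_v = 624 ⇒ K_v = 1/208 ⇒ A = (1/208)/(1/3120) = 15.

15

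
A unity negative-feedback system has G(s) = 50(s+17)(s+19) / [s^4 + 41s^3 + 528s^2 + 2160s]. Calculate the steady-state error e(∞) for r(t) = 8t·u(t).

The denominator has no term below 2160s — 1 pole at s=0, type 1.
K_v = lim_{s→0} s·G(s) = 50·17·19 / 2160 = 1615/216.
e_ss = 8/K_v = 8/(1615/216) = 1728/1615.

1728/1615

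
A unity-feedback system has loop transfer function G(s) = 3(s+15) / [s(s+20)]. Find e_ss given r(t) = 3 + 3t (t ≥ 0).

4/3

System type = 1 (one pole at s=0). Taking each input component in turn:
  • 3: tracked with zero error.
  • 3t: e_ss = 3/K_v with K_v=2.25 → 4/3.
Total e_ss = 4/3.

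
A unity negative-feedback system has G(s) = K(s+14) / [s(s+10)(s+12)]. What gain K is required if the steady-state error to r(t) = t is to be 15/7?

4

System type = 1 (one pole at s=0).
K_v = lim_{s→0} s·G(s) = K·14 / (10·12) = (7/60)·K.
e_ss = 1/K_v = 15/7 ⇒ K_v = 7/15 ⇒ K = (7/15)/(7/60) = 4.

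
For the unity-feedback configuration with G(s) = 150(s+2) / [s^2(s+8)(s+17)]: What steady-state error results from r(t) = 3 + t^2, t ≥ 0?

68/75

G(s) has two factors of s in the denominator, so the system is type 2. By superposition:
  • 3: tracked with zero error.
  • t^2: e_ss = 2/K_a with K_a=75/34 → 68/75.
Total e_ss = 68/75.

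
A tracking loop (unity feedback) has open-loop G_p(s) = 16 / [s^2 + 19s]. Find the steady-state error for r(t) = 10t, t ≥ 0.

11.875

The denominator has no term below 19s — 1 pole at s=0, type 1.
K_v = lim_{s→0} s·G_p(s) = 16 / 19 = 16/19.
e_ss = 10/K_v = 10/(16/19) = 11.875.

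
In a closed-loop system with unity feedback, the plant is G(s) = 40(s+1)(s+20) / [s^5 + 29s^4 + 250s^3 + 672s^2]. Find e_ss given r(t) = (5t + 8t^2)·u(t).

Lowest-order denominator term is 672s^2, so the open loop has 2 poles at the origin → type 2 system. Treating each term separately:
  • 5t: tracked with zero error.
  • 8t^2: e_ss = 16/K_a with K_a=25/21 → 13.44.
Total e_ss = 13.44.

13.44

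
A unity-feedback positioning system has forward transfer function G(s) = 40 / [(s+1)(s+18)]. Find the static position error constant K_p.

20/9

No free integrators in G(s): this is a type 0 system.
K_p = lim_{s→0} G(s) = 40 / (1·18) = 20/9.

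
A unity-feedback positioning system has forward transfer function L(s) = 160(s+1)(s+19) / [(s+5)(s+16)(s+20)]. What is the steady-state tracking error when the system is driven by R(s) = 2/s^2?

infinity

L(s) has no factors of s in the denominator, so the system is type 0.
K_v = lim_{s→0} s·L(s) = 0; the steady-state error to this ramp input grows without bound.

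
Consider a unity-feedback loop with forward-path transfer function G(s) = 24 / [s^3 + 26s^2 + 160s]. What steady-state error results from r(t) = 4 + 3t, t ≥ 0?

20

Factoring s from the denominator leaves a polynomial with constant term 160, so the system is type 1. Taking each input component in turn:
  • 4: tracked with zero error.
  • 3t: e_ss = 3/K_v with K_v=0.15 → 20.
Total e_ss = 20.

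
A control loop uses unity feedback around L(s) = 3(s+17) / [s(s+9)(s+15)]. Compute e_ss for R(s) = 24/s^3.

infinity

L(s) has one factor of s in the denominator, so the system is type 1.
For a type-1 system K_a = 0, so e_ss to a parabolic input is unbounded.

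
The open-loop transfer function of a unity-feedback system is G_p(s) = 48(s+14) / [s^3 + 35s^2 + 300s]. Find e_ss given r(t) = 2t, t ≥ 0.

25/28

Lowest-order denominator term is 300s, so the open loop has 1 pole at the origin → type 1 system.
K_v = lim_{s→0} s·G_p(s) = 48·14 / 300 = 2.24.
e_ss = 2/K_v = 2/2.24 = 25/28.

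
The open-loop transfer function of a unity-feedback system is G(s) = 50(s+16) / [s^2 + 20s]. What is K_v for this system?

The denominator has no term below 20s — 1 pole at s=0, type 1.
K_v = lim_{s→0} s·G(s) = 50·16 / 20 = 40.

40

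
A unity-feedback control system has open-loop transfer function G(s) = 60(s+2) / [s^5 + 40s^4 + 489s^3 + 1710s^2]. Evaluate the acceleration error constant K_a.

4/57

Lowest-order denominator term is 1710s^2, so the open loop has 2 poles at the origin → type 2 system.
K_a = lim_{s→0} s^2·G(s) = 60·2 / 1710 = 4/57.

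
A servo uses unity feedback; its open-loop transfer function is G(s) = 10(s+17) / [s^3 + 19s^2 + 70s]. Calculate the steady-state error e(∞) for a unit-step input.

0

Factoring s from the denominator leaves a polynomial with constant term 70, so the system is type 1.
K_p = ∞ for a type-1 system; e_ss to a step is zero.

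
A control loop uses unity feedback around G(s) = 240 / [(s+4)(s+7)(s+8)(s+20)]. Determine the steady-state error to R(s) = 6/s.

System type = 0 (no poles at s=0).
K_p = lim_{s→0} G(s) = 240 / (4·7·8·20) = 3/56.
e_ss = 6/(1 + K_p) = 6/(59/56) = 336/59.

336/59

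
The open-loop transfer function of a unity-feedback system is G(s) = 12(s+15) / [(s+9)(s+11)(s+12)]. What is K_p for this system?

G(s) has no factors of s in the denominator, so the system is type 0.
K_p = lim_{s→0} G(s) = 12·15 / (9·11·12) = 5/33.

5/33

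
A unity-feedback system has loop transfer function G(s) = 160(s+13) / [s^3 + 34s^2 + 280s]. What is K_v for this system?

The denominator has no term below 280s — 1 pole at s=0, type 1.
K_v = lim_{s→0} s·G(s) = 160·13 / 280 = 52/7.

52/7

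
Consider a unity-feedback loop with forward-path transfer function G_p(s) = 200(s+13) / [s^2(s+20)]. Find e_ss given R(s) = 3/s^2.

System type = 2 (two poles at s=0).
A type-2 system has K_v = ∞, so it tracks a ramp input with zero steady-state error.

0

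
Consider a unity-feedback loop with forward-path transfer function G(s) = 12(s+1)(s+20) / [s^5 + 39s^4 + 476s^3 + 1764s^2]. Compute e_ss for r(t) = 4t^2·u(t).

The denominator has no term below 1764s^2 — 2 poles at s=0, type 2.
K_a = lim_{s→0} s^2·G(s) = 12·1·20 / 1764 = 20/147.
r(t) = 4t^2 gives R(s) = 8/s^3.
e_ss = 8/K_a = 8/(20/147) = 58.8.

58.8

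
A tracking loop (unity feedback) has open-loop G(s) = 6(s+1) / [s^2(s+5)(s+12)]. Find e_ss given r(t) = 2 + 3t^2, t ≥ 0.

60

Two free integrators in G(s): this is a type 2 system. By superposition:
  • 2: tracked with zero error.
  • 3t^2: e_ss = 6/K_a with K_a=0.1 → 60.
Total e_ss = 60.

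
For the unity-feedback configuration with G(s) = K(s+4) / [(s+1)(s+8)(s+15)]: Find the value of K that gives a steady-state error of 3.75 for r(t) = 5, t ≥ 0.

10

G(s) has no factors of s in the denominator, so the system is type 0.
K_p = lim_{s→0} G(s) = K·4 / (1·8·15) = (1/30)·K.
e_ss = 5/(1 + K_p) = 3.75 ⇒ 1 + (1/30)·K = 4/3 ⇒ K = 10.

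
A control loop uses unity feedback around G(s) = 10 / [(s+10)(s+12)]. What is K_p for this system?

The open loop has no poles at the origin → type 0 system.
K_p = lim_{s→0} G(s) = 10 / (10·12) = 1/12.

1/12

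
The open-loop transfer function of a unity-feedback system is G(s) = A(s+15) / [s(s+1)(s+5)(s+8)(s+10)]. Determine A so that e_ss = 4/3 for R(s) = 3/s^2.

60

System type = 1 (one pole at s=0).
K_v = lim_{s→0} s·G(s) = A·15 / (1·5·8·10) = 0.0375·A.
e_ss = 3/K_v = 4/3 ⇒ K_v = 2.25 ⇒ A = 2.25/0.0375 = 60.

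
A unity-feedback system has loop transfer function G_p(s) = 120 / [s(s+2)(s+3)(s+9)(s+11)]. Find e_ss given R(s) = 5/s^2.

The open loop has one pole at the origin → type 1 system.
K_v = lim_{s→0} s·G_p(s) = 120 / (2·3·9·11) = 20/99.
e_ss = 5/K_v = 5/(20/99) = 24.75.

24.75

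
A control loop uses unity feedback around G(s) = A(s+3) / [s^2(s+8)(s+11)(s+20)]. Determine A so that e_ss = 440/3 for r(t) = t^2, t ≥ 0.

8

Two free integrators in G(s): this is a type 2 system.
K_a = lim_{s→0} s^2·G(s) = A·3 / (8·11·20) = (3/1760)·A.
e_ss = 2/K_a = 440/3 ⇒ K_a = 3/220 ⇒ A = (3/220)/(3/1760) = 8.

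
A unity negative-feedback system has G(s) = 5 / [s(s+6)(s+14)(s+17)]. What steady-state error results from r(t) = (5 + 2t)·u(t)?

The open loop has one pole at the origin → type 1 system. Taking each input component in turn:
  • 5: tracked with zero error.
  • 2t: e_ss = 2/K_v with K_v=5/1428 → 571.2.
Total e_ss = 571.2.

571.2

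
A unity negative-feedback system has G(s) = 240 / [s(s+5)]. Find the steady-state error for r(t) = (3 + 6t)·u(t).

System type = 1 (one pole at s=0). Treating each term separately:
  • 3: tracked with zero error.
  • 6t: e_ss = 6/K_v with K_v=48 → 0.125.
Total e_ss = 0.125.

0.125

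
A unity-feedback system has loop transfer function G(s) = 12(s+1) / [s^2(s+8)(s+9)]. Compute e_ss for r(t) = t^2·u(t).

12

G(s) has two factors of s in the denominator, so the system is type 2.
K_a = lim_{s→0} s^2·G(s) = 12·1 / (8·9) = 1/6.
r(t) = t^2 gives R(s) = 2/s^3.
e_ss = 2/K_a = 2/(1/6) = 12.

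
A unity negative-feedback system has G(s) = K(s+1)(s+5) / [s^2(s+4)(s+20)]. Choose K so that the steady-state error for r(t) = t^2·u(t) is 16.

2

The open loop has two poles at the origin → type 2 system.
K_a = lim_{s→0} s^2·G(s) = K·1·5 / (4·20) = 0.0625·K.
e_ss = 2/K_a = 16 ⇒ K_a = 0.125 ⇒ K = 0.125/0.0625 = 2.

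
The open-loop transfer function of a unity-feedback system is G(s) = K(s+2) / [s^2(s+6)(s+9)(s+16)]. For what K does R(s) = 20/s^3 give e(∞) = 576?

15

Two free integrators in G(s): this is a type 2 system.
K_a = lim_{s→0} s^2·G(s) = K·2 / (6·9·16) = (1/432)·K.
e_ss = 20/K_a = 576 ⇒ K_a = 5/144 ⇒ K = (5/144)/(1/432) = 15.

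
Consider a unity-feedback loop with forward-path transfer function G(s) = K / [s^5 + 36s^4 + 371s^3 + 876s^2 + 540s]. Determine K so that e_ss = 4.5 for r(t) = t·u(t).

120

The denominator has no term below 540s — 1 pole at s=0, type 1.
K_v = lim_{s→0} s·G(s) = K / 540 = (1/540)·K.
e_ss = 1/K_v = 4.5 ⇒ K_v = 2/9 ⇒ K = (2/9)/(1/540) = 120.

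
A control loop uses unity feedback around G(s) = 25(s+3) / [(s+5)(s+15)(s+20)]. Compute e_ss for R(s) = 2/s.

System type = 0 (no poles at s=0).
K_p = lim_{s→0} G(s) = 25·3 / (5·15·20) = 0.05.
e_ss = 2/(1 + K_p) = 2/1.05 = 40/21.

40/21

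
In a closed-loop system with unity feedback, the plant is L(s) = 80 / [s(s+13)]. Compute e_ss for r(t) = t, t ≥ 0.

0.1625

One free integrator in L(s): this is a type 1 system.
K_v = lim_{s→0} s·L(s) = 80 / (13) = 80/13.
e_ss = 1/K_v = 1/(80/13) = 0.1625.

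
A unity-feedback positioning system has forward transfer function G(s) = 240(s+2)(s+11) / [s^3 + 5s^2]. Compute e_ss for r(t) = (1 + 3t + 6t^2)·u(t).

1/88

The denominator has no term below 5s^2 — 2 poles at s=0, type 2. Treating each term separately:
  • 1: tracked with zero error.
  • 3t: tracked with zero error.
  • 6t^2: e_ss = 12/K_a with K_a=1056 → 1/88.
Total e_ss = 1/88.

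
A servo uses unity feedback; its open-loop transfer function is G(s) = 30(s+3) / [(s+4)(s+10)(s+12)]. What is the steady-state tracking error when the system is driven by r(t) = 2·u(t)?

The open loop has no poles at the origin → type 0 system.
K_p = lim_{s→0} G(s) = 30·3 / (4·10·12) = 0.1875.
e_ss = 2/(1 + K_p) = 2/1.1875 = 32/19.

32/19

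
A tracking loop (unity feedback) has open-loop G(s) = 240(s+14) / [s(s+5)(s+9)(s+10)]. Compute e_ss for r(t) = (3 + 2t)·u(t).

15/56

The open loop has one pole at the origin → type 1 system. By superposition:
  • 3: tracked with zero error.
  • 2t: e_ss = 2/K_v with K_v=112/15 → 15/56.
Total e_ss = 15/56.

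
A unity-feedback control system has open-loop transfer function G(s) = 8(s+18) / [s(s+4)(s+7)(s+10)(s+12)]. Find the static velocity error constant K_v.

3/70

G(s) has one factor of s in the denominator, so the system is type 1.
K_v = lim_{s→0} s·G(s) = 8·18 / (4·7·10·12) = 3/70.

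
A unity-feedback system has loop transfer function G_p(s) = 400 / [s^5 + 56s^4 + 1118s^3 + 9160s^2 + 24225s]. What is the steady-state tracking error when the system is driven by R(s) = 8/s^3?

Factoring s from the denominator leaves a polynomial with constant term 24225, so the system is type 1.
For a type-1 system K_a = 0, so e_ss to a parabolic input is unbounded.

infinity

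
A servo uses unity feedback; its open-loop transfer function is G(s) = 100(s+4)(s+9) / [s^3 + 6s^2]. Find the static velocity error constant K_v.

infinity

K_v = lim_{s→0} s·G(s); with 2 poles at the origin the limit diverges, so K_v = ∞.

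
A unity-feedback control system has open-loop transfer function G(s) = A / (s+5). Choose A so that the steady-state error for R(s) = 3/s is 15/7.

2

No free integrators in G(s): this is a type 0 system.
K_p = lim_{s→0} G(s) = A / (5) = 0.2·A.
e_ss = 3/(1 + K_p) = 15/7 ⇒ 1 + 0.2·A = 1.4 ⇒ A = 2.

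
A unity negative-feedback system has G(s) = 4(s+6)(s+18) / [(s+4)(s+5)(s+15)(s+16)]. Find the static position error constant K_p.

System type = 0 (no poles at s=0).
K_p = lim_{s→0} G(s) = 4·6·18 / (4·5·15·16) = 0.09.

0.09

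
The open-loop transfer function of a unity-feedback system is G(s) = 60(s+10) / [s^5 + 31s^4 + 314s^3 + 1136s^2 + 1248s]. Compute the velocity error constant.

25/52

Lowest-order denominator term is 1248s, so the open loop has 1 pole at the origin → type 1 system.
K_v = lim_{s→0} s·G(s) = 60·10 / 1248 = 25/52.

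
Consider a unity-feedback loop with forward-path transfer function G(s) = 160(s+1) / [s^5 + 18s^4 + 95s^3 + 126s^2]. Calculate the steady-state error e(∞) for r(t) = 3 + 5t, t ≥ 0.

0

The denominator has no term below 126s^2 — 2 poles at s=0, type 2. Treating each term separately:
  • 3: tracked with zero error.
  • 5t: tracked with zero error.
Total e_ss = 0.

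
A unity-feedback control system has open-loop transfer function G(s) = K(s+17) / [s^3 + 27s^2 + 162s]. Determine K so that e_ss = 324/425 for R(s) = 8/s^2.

The denominator has no term below 162s — 1 pole at s=0, type 1.
K_v = lim_{s→0} s·G(s) = K·17 / 162 = (17/162)·K.
e_ss = 8/K_v = 324/425 ⇒ K_v = 850/81 ⇒ K = (850/81)/(17/162) = 100.

100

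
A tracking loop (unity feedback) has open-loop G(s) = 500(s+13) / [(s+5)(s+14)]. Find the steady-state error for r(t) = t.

The open loop has no poles at the origin → type 0 system.
For a type-0 system K_v = 0, so e_ss to a ramp input is unbounded.

infinity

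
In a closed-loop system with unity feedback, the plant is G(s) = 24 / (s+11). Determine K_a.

0

No free integrators in G(s): this is a type 0 system.
K_a = lim_{s→0} s^2·G(s) = 0 (the extra factor of s kills the finite limit).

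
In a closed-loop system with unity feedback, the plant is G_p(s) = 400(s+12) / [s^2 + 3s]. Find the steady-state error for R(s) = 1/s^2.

1/1600

Lowest-order denominator term is 3s, so the open loop has 1 pole at the origin → type 1 system.
K_v = lim_{s→0} s·G_p(s) = 400·12 / 3 = 1600.
e_ss = 1/K_v = 1/1600.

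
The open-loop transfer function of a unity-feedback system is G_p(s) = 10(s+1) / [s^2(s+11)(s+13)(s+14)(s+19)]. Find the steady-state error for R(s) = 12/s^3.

The open loop has two poles at the origin → type 2 system.
K_a = lim_{s→0} s^2·G_p(s) = 10·1 / (11·13·14·19) = 5/19019.
r(t) = 6t^2 gives R(s) = 12/s^3.
e_ss = 12/K_a = 12/(5/19019) = 45645.6.

45645.6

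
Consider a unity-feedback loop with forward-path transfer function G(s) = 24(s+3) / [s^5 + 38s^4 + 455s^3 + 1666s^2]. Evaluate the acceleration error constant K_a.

36/833

Lowest-order denominator term is 1666s^2, so the open loop has 2 poles at the origin → type 2 system.
K_a = lim_{s→0} s^2·G(s) = 24·3 / 1666 = 36/833.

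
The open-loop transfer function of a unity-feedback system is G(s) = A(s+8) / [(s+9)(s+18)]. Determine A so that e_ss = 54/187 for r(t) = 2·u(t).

No free integrators in G(s): this is a type 0 system.
K_p = lim_{s→0} G(s) = A·8 / (9·18) = (4/81)·A.
e_ss = 2/(1 + K_p) = 54/187 ⇒ 1 + (4/81)·A = 187/27 ⇒ A = 120.

120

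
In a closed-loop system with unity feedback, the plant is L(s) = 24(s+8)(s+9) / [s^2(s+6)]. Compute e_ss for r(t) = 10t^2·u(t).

Two free integrators in L(s): this is a type 2 system.
K_a = lim_{s→0} s^2·L(s) = 24·8·9 / (6) = 288.
r(t) = 10t^2 gives R(s) = 20/s^3.
e_ss = 20/K_a = 20/288 = 5/72.

5/72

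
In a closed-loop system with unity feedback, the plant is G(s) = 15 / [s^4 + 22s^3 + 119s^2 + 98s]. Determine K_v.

Factoring s from the denominator leaves a polynomial with constant term 98, so the system is type 1.
K_v = lim_{s→0} s·G(s) = 15 / 98 = 15/98.

15/98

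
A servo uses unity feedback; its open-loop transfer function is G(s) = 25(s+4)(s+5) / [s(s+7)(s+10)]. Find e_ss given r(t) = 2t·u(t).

0.28

The open loop has one pole at the origin → type 1 system.
K_v = lim_{s→0} s·G(s) = 25·4·5 / (7·10) = 50/7.
e_ss = 2/K_v = 2/(50/7) = 0.28.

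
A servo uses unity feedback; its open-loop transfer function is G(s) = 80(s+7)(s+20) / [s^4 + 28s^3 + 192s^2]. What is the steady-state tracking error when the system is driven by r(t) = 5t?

Lowest-order denominator term is 192s^2, so the open loop has 2 poles at the origin → type 2 system.
K_v = ∞ for a type-2 system; e_ss to a ramp is zero.

0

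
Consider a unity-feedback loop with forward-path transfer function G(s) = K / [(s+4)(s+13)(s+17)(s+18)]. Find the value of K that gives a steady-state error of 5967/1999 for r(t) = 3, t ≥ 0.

80

G(s) has no factors of s in the denominator, so the system is type 0.
K_p = lim_{s→0} G(s) = K / (4·13·17·18) = (1/15912)·K.
e_ss = 3/(1 + K_p) = 5967/1999 ⇒ 1 + (1/15912)·K = 1999/1989 ⇒ K = 80.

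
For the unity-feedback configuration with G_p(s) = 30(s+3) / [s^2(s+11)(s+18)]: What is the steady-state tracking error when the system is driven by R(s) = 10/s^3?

22

Two free integrators in G_p(s): this is a type 2 system.
K_a = lim_{s→0} s^2·G_p(s) = 30·3 / (11·18) = 5/11.
r(t) = 5t^2 gives R(s) = 10/s^3.
e_ss = 10/K_a = 10/(5/11) = 22.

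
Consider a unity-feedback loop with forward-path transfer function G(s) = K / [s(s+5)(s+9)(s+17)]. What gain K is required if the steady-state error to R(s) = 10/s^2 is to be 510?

One free integrator in G(s): this is a type 1 system.
K_v = lim_{s→0} s·G(s) = K / (5·9·17) = (1/765)·K.
e_ss = 10/K_v = 510 ⇒ K_v = 1/51 ⇒ K = (1/51)/(1/765) = 15.

15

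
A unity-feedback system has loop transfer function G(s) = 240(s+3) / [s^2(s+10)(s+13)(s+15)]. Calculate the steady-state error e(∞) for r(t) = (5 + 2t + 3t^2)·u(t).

16.25

Two free integrators in G(s): this is a type 2 system. Taking each input component in turn:
  • 5: tracked with zero error.
  • 2t: tracked with zero error.
  • 3t^2: e_ss = 6/K_a with K_a=24/65 → 16.25.
Total e_ss = 16.25.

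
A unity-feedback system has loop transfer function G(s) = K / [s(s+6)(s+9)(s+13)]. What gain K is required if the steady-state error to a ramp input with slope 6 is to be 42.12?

The open loop has one pole at the origin → type 1 system.
K_v = lim_{s→0} s·G(s) = K / (6·9·13) = (1/702)·K.
e_ss = 6/K_v = 42.12 ⇒ K_v = 50/351 ⇒ K = (50/351)/(1/702) = 100.

100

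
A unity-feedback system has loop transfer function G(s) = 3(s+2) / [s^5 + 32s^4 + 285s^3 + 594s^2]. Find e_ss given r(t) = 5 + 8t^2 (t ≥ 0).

Lowest-order denominator term is 594s^2, so the open loop has 2 poles at the origin → type 2 system. Treating each term separately:
  • 5: tracked with zero error.
  • 8t^2: e_ss = 16/K_a with K_a=1/99 → 1584.
Total e_ss = 1584.

1584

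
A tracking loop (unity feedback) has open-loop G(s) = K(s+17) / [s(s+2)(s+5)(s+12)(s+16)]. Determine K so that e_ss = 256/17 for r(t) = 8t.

One free integrator in G(s): this is a type 1 system.
K_v = lim_{s→0} s·G(s) = K·17 / (2·5·12·16) = (17/1920)·K.
e_ss = 8/K_v = 256/17 ⇒ K_v = 17/32 ⇒ K = (17/32)/(17/1920) = 60.

60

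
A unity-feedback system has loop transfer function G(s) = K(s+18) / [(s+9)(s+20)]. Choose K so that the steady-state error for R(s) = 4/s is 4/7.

60

System type = 0 (no poles at s=0).
K_p = lim_{s→0} G(s) = K·18 / (9·20) = 0.1·K.
e_ss = 4/(1 + K_p) = 4/7 ⇒ 1 + 0.1·K = 7 ⇒ K = 60.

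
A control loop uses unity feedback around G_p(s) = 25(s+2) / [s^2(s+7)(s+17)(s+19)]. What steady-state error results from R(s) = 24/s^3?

1085.28

Two free integrators in G_p(s): this is a type 2 system.
K_a = lim_{s→0} s^2·G_p(s) = 25·2 / (7·17·19) = 50/2261.
r(t) = 12t^2 gives R(s) = 24/s^3.
e_ss = 24/K_a = 24/(50/2261) = 1085.28.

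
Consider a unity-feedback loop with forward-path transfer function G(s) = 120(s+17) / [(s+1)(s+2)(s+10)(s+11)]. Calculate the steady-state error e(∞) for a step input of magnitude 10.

110/113

No free integrators in G(s): this is a type 0 system.
K_p = lim_{s→0} G(s) = 120·17 / (1·2·10·11) = 102/11.
e_ss = 10/(1 + K_p) = 10/(113/11) = 110/113.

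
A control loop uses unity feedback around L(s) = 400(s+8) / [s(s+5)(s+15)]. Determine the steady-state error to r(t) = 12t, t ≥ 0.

The open loop has one pole at the origin → type 1 system.
K_v = lim_{s→0} s·L(s) = 400·8 / (5·15) = 128/3.
e_ss = 12/K_v = 12/(128/3) = 9/32.

9/32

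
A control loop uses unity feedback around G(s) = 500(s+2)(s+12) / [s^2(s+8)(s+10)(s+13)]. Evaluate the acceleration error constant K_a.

150/13

G(s) has two factors of s in the denominator, so the system is type 2.
K_a = lim_{s→0} s^2·G(s) = 500·2·12 / (8·10·13) = 150/13.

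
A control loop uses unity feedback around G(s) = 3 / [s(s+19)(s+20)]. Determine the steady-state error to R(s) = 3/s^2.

One free integrator in G(s): this is a type 1 system.
K_v = lim_{s→0} s·G(s) = 3 / (19·20) = 3/380.
e_ss = 3/K_v = 3/(3/380) = 380.

380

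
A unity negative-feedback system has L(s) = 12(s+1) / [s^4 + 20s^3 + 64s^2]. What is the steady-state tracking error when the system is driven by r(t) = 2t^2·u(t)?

The denominator has no term below 64s^2 — 2 poles at s=0, type 2.
K_a = lim_{s→0} s^2·L(s) = 12·1 / 64 = 0.1875.
r(t) = 2t^2 gives R(s) = 4/s^3.
e_ss = 4/K_a = 4/0.1875 = 64/3.

64/3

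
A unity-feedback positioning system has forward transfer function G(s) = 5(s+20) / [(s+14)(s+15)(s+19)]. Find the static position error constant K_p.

10/399

System type = 0 (no poles at s=0).
K_p = lim_{s→0} G(s) = 5·20 / (14·15·19) = 10/399.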